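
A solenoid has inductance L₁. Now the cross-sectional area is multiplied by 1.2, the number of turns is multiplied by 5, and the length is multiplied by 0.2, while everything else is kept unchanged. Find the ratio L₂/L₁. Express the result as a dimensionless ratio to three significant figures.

For a solenoid, L ∝ μᵣN²A/ℓ.
L₂/L₁ = (1.2) × (5)^2 × (0.2)^-1 = 150.

L₂/L₁ = 150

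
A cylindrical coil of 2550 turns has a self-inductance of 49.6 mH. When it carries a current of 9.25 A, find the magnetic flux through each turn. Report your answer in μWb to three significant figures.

From L = NΦ_B/I, the flux per turn is Φ_B = LI/N.
Φ_B = (4.960×10^-2 H)(9.25 A)/2550 = 1.799×10^-4 Wb.

Φ_B ≈ 180 μWb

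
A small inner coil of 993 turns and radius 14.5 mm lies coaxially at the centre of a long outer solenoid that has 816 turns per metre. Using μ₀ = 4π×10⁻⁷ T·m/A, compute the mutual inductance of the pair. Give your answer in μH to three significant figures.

M ≈ 673 μH

The outer solenoid produces a uniform field B₁ = μ₀n₁I₁ across the inner coil,
so the flux linkage is N₂Φ = N₂B₁A₂ = μ₀n₁N₂A₂·I₁, giving M = μ₀n₁N₂A₂.
A₂ = πr² = π(1.450×10^-2 m)² = 6.605×10^-4 m².
M = (4π×10⁻⁷)(816)(993)(6.605×10^-4) = 6.726×10^-4 H.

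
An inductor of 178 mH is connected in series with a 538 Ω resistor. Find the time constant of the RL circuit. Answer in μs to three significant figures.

τ = L/R = (0.178 H)/(538 Ω) = 3.309×10^-4 s.

τ ≈ 331 μs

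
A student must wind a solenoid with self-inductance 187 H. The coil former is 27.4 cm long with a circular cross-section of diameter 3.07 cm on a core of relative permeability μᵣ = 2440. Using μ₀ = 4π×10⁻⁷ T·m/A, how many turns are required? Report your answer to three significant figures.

A = π(d/2)² = π(1.535×10^-2 m)² = 7.402×10^-4 m².
From L = μ₀μᵣN²A/ℓ, N = √(Lℓ / (μ₀μᵣA)).
N = √[(187)(0.274) / ((4π×10⁻⁷)(2440)×7.402×10^-4)] = √(2.257×10^7) ≈ 4751.3.

N ≈ 4750 turns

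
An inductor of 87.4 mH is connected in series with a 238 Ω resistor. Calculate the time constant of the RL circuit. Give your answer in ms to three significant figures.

τ ≈ 0.367 ms

τ = L/R = (8.740×10^-2 H)/(238 Ω) = 3.672×10^-4 s.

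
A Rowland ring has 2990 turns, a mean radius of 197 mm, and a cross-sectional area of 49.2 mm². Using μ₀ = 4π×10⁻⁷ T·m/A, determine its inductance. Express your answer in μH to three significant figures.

L ≈ 447 μH

For a thin toroid, L = μ₀N²A/(2πR).
L = (4π×10⁻⁷)(2990)²(4.920×10^-5) / (2π×0.197 m) = 4.466×10^-4 H.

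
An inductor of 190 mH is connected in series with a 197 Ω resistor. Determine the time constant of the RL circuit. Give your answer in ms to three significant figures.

τ ≈ 0.964 ms

τ = L/R = (0.19 H)/(197 Ω) = 9.6447×10^-4 s.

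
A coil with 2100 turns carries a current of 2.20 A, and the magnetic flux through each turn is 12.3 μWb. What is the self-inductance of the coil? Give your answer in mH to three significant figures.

L ≈ 11.7 mH

Self-inductance is defined by L = NΦ_B/I (flux linkage over current).
L = (2100)(1.230×10^-5 Wb)/(2.20 A) = 1.174×10^-2 H.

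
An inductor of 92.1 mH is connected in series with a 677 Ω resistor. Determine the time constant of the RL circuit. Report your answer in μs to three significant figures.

τ = L/R = (9.210×10^-2 H)/(677 Ω) = 1.360×10^-4 s.

τ ≈ 136 μs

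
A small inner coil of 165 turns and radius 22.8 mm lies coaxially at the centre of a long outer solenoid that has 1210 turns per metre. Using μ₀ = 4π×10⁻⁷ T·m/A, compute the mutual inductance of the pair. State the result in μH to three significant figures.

M ≈ 410 μH

The outer solenoid produces a uniform field B₁ = μ₀n₁I₁ across the inner coil,
so the flux linkage is N₂Φ = N₂B₁A₂ = μ₀n₁N₂A₂·I₁, giving M = μ₀n₁N₂A₂.
A₂ = πr² = π(2.280×10^-2 m)² = 1.633×10^-3 m².
M = (4π×10⁻⁷)(1210)(165)(1.633×10^-3) = 4.097×10^-4 H.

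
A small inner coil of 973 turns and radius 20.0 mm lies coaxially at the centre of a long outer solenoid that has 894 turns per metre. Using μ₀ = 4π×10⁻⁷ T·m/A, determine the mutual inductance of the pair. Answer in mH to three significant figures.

The outer solenoid produces a uniform field B₁ = μ₀n₁I₁ across the inner coil,
so the flux linkage is N₂Φ = N₂B₁A₂ = μ₀n₁N₂A₂·I₁, giving M = μ₀n₁N₂A₂.
A₂ = πr² = π(2.000×10^-2 m)² = 1.257×10^-3 m².
M = (4π×10⁻⁷)(894)(973)(1.257×10^-3) = 1.374×10^-3 H.

M ≈ 1.37 mH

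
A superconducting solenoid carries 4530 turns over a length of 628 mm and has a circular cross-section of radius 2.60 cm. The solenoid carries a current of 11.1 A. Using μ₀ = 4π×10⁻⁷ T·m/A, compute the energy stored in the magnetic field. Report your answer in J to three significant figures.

U ≈ 5.37 J

A = πr² = π(2.600×10^-2 m)² = 2.124×10^-3 m².
L = μ₀N²A/ℓ = (4π×10⁻⁷)(4530)²(2.124×10^-3)/(0.628) = 8.721×10^-2 H.
U = ½LI² = ½(8.721×10^-2)(11.1)² = 5.372 J.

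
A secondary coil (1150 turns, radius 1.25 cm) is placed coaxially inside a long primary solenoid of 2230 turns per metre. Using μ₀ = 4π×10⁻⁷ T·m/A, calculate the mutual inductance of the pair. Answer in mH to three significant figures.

The outer solenoid produces a uniform field B₁ = μ₀n₁I₁ across the inner coil,
so the flux linkage is N₂Φ = N₂B₁A₂ = μ₀n₁N₂A₂·I₁, giving M = μ₀n₁N₂A₂.
A₂ = πr² = π(1.250×10^-2 m)² = 4.909×10^-4 m².
M = (4π×10⁻⁷)(2230)(1150)(4.909×10^-4) = 1.582×10^-3 H.

M ≈ 1.58 mH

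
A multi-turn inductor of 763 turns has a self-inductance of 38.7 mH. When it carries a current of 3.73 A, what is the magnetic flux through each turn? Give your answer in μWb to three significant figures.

Φ_B ≈ 189 μWb

From L = NΦ_B/I, the flux per turn is Φ_B = LI/N.
Φ_B = (3.870×10^-2 H)(3.73 A)/763 = 1.892×10^-4 Wb.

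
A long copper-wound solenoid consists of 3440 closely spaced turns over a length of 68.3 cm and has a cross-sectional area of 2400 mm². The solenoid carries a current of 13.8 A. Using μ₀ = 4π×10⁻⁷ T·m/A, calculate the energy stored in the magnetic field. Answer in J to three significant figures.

U ≈ 4.98 J

A = 2400 mm² = 2.400×10^-3 m².
L = μ₀N²A/ℓ = (4π×10⁻⁷)(3440)²(2.400×10^-3)/(0.683) = 5.225×10^-2 H.
U = ½LI² = ½(5.225×10^-2)(13.8)² = 4.976 J.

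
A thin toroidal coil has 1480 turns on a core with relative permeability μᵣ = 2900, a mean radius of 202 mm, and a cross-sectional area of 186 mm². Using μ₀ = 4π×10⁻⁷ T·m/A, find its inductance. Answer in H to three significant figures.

For a thin toroid, L = μ₀μᵣN²A/(2πR).
L = (4π×10⁻⁷)(2900)(1480)²(1.860×10^-4) / (2π×0.202 m) = 1.17 H.

L ≈ 1.17 H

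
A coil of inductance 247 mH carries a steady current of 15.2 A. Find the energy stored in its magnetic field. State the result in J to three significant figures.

U ≈ 28.5 J

Stored magnetic energy: U = ½LI².
U = ½(0.247 H)(15.2 A)² = 28.53 J.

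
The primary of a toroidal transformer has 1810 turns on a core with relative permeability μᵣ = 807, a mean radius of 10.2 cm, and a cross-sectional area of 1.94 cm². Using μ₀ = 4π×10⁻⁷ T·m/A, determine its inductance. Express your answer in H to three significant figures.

L ≈ 1.01 H

For a thin toroid, L = μ₀μᵣN²A/(2πR).
L = (4π×10⁻⁷)(807)(1810)²(1.940×10^-4) / (2π×0.102 m) = 1.006 H.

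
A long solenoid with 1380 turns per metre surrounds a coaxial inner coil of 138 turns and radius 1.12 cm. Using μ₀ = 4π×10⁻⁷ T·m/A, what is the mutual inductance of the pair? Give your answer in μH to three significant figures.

The outer solenoid produces a uniform field B₁ = μ₀n₁I₁ across the inner coil,
so the flux linkage is N₂Φ = N₂B₁A₂ = μ₀n₁N₂A₂·I₁, giving M = μ₀n₁N₂A₂.
A₂ = πr² = π(1.120×10^-2 m)² = 3.941×10^-4 m².
M = (4π×10⁻⁷)(1380)(138)(3.941×10^-4) = 9.431×10^-5 H.

M ≈ 94.3 μH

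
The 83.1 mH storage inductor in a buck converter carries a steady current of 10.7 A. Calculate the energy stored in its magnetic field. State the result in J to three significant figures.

U ≈ 4.76 J

Stored magnetic energy: U = ½LI².
U = ½(8.310×10^-2 H)(10.7 A)² = 4.757 J.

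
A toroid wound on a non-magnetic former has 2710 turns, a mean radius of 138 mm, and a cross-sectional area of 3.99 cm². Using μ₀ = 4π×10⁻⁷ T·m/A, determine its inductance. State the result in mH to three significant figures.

For a thin toroid, L = μ₀N²A/(2πR).
L = (4π×10⁻⁷)(2710)²(3.990×10^-4) / (2π×0.138 m) = 4.247×10^-3 H.

L ≈ 4.25 mH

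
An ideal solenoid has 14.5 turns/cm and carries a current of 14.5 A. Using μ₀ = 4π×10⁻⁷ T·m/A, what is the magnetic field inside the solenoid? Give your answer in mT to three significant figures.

Inside a long solenoid, B = μ₀nI.
B = (4π×10⁻⁷)(1.450×10^3 m⁻¹)(14.5 A) = 2.642×10^-2 T.

B ≈ 26.4 mT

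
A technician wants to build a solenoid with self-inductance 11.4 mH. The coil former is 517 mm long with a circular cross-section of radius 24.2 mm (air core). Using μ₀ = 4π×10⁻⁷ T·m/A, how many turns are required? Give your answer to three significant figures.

N ≈ 1600 turns

A = πr² = π(2.420×10^-2 m)² = 1.840×10^-3 m².
From L = μ₀N²A/ℓ, N = √(Lℓ / (μ₀A)).
N = √[(1.140×10^-2)(0.517) / ((4π×10⁻⁷)×1.840×10^-3)] = √(2.549×10^6) ≈ 1596.6.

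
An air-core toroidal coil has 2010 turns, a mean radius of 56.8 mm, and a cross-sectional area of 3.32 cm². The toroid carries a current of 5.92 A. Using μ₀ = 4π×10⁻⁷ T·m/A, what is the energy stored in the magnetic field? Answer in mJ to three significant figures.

L = μ₀N²A/(2πR) = (4π×10⁻⁷)(2010)²(3.320×10^-4)/(2π×5.680×10^-2) = 4.723×10^-3 H.
U = ½LI² = ½(4.723×10^-3)(5.92)² = 8.276×10^-2 J.

U ≈ 82.8 mJ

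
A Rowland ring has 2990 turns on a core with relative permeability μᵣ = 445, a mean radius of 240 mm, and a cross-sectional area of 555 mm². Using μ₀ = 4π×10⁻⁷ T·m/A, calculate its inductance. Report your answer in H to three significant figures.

L ≈ 1.84 H

For a thin toroid, L = μ₀μᵣN²A/(2πR).
L = (4π×10⁻⁷)(445)(2990)²(5.550×10^-4) / (2π×0.24 m) = 1.84 H.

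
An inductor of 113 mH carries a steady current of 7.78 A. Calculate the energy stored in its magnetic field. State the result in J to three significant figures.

U ≈ 3.42 J

Stored magnetic energy: U = ½LI².
U = ½(0.113 H)(7.78 A)² = 3.42 J.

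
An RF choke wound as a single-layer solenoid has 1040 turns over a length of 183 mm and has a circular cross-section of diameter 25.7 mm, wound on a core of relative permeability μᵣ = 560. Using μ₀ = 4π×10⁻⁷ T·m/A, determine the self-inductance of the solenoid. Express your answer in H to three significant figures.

A = π(d/2)² = π(1.285×10^-2 m)² = 5.187×10^-4 m².
For a long solenoid, L = μ₀μᵣN²A/ℓ.
L = (4π×10⁻⁷)(560)(1040)²(5.187×10^-4)/(0.183 m) = 2.158 H.

L ≈ 2.16 H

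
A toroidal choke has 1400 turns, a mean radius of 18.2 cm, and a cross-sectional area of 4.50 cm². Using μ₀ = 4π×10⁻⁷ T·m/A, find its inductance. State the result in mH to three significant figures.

For a thin toroid, L = μ₀N²A/(2πR).
L = (4π×10⁻⁷)(1400)²(4.500×10^-4) / (2π×0.182 m) = 9.692×10^-4 H.

L ≈ 0.969 mH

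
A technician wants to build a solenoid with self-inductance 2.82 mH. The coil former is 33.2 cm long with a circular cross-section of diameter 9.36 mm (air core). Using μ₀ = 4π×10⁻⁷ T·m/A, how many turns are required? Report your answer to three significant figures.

A = π(d/2)² = π(4.680×10^-3 m)² = 6.881×10^-5 m².
From L = μ₀N²A/ℓ, N = √(Lℓ / (μ₀A)).
N = √[(2.820×10^-3)(0.332) / ((4π×10⁻⁷)×6.881×10^-5)] = √(1.083×10^7) ≈ 3290.5.

N ≈ 3290 turns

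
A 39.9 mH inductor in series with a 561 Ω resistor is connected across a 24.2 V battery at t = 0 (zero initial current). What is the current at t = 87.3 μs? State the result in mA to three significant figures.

τ = L/R = 3.990×10^-2/561 = 7.112×10^-5 s; final current I_∞ = ε/R = 24.2/561 = 4.314×10^-2 A.
I(t) = I_∞(1 − e^(−t/τ)) with t/τ = 1.227.
I = (4.314×10^-2)(1 − e^(−1.227)) = 3.050×10^-2 A.

I ≈ 30.5 mA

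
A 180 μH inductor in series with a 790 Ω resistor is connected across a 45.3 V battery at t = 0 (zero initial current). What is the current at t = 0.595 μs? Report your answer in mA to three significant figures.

τ = L/R = 1.800×10^-4/790 = 2.278×10^-7 s; final current I_∞ = ε/R = 45.3/790 = 5.734×10^-2 A.
I(t) = I_∞(1 − e^(−t/τ)) with t/τ = 2.611.
I = (5.734×10^-2)(1 − e^(−2.611)) = 5.313×10^-2 A.

I ≈ 53.1 mA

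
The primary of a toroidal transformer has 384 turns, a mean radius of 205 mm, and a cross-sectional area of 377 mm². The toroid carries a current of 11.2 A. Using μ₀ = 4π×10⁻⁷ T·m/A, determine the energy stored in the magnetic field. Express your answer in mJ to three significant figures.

U ≈ 3.40 mJ

L = μ₀N²A/(2πR) = (4π×10⁻⁷)(384)²(3.770×10^-4)/(2π×0.205) = 5.424×10^-5 H.
U = ½LI² = ½(5.424×10^-5)(11.2)² = 3.402×10^-3 J.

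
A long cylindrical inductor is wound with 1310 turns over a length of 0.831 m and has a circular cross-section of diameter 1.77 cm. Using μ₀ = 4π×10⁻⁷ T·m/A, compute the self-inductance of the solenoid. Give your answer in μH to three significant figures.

L ≈ 639 μH

A = π(d/2)² = π(8.850×10^-3 m)² = 2.461×10^-4 m².
For a long solenoid, L = μ₀N²A/ℓ.
L = (4π×10⁻⁷)(1310)²(2.461×10^-4)/(0.831 m) = 6.385×10^-4 H.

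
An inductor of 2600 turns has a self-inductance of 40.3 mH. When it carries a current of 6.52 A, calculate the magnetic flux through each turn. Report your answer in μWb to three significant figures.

From L = NΦ_B/I, the flux per turn is Φ_B = LI/N.
Φ_B = (4.030×10^-2 H)(6.52 A)/2600 = 1.011×10^-4 Wb.

Φ_B ≈ 101 μWb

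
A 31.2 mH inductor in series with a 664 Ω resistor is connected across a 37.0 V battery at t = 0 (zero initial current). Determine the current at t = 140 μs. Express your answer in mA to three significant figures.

I ≈ 52.9 mA

τ = L/R = 3.120×10^-2/664 = 4.699×10^-5 s; final current I_∞ = ε/R = 37.0/664 = 5.572×10^-2 A.
I(t) = I_∞(1 − e^(−t/τ)) with t/τ = 2.979.
I = (5.572×10^-2)(1 − e^(−2.979)) = 5.289×10^-2 A.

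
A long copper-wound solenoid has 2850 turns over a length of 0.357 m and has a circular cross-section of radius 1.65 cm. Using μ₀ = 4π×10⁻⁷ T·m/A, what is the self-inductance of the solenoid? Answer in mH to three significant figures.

A = πr² = π(1.650×10^-2 m)² = 8.553×10^-4 m².
For a long solenoid, L = μ₀N²A/ℓ.
L = (4π×10⁻⁷)(2850)²(8.553×10^-4)/(0.357 m) = 2.445×10^-2 H.

L ≈ 24.5 mH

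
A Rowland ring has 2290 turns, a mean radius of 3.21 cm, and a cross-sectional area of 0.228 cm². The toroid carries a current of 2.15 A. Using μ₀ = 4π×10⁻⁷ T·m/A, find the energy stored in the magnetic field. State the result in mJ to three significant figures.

L = μ₀N²A/(2πR) = (4π×10⁻⁷)(2290)²(2.280×10^-5)/(2π×3.210×10^-2) = 7.450×10^-4 H.
U = ½LI² = ½(7.450×10^-4)(2.15)² = 1.722×10^-3 J.

U ≈ 1.72 mJ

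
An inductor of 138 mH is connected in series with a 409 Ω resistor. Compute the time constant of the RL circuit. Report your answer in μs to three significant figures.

τ = L/R = (0.138 H)/(409 Ω) = 3.374×10^-4 s.

τ ≈ 337 μs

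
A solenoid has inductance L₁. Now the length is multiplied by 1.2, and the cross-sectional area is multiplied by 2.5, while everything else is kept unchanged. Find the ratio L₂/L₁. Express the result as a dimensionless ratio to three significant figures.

L₂/L₁ = 2.08

For a solenoid, L ∝ μᵣN²A/ℓ.
L₂/L₁ = (1.2)^-1 × (2.5) = 2.08.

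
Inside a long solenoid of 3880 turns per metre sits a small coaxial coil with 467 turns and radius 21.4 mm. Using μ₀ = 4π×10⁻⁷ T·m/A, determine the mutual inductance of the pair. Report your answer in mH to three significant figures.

The outer solenoid produces a uniform field B₁ = μ₀n₁I₁ across the inner coil,
so the flux linkage is N₂Φ = N₂B₁A₂ = μ₀n₁N₂A₂·I₁, giving M = μ₀n₁N₂A₂.
A₂ = πr² = π(2.140×10^-2 m)² = 1.439×10^-3 m².
M = (4π×10⁻⁷)(3880)(467)(1.439×10^-3) = 3.276×10^-3 H.

M ≈ 3.28 mH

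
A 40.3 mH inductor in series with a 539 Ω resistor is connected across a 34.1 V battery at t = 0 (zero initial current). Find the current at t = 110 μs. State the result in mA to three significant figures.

τ = L/R = 4.030×10^-2/539 = 7.477×10^-5 s; final current I_∞ = ε/R = 34.1/539 = 6.327×10^-2 A.
I(t) = I_∞(1 − e^(−t/τ)) with t/τ = 1.471.
I = (6.327×10^-2)(1 − e^(−1.471)) = 4.874×10^-2 A.

I ≈ 48.7 mA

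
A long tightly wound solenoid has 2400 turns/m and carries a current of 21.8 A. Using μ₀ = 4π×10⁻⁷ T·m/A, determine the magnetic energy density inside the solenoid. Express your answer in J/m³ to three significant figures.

u ≈ 1720 J/m³

B = μ₀nI = (4π×10⁻⁷)(2.400×10^3)(21.8) = 6.5747×10^-2 T.
u = B²/(2μ₀) = (6.5747×10^-2)²/(2×4π×10⁻⁷) = 1.720×10^3 J/m³.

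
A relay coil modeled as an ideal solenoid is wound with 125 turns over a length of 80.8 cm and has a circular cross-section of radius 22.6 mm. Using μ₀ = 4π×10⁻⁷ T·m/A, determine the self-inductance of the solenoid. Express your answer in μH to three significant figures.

A = πr² = π(2.260×10^-2 m)² = 1.6046×10^-3 m².
For a long solenoid, L = μ₀N²A/ℓ.
L = (4π×10⁻⁷)(125)²(1.6046×10^-3)/(0.808 m) = 3.899×10^-5 H.

L ≈ 39.0 μH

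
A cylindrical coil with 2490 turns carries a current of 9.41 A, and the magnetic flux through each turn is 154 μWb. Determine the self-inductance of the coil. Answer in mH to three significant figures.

L ≈ 40.8 mH

Self-inductance is defined by L = NΦ_B/I (flux linkage over current).
L = (2490)(1.540×10^-4 Wb)/(9.41 A) = 4.075×10^-2 H.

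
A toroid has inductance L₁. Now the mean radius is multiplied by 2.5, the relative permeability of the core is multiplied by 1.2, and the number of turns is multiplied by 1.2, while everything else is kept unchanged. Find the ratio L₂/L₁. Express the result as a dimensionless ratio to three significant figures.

L₂/L₁ = 0.691

For a toroid, L ∝ μᵣN²A/R.
L₂/L₁ = (2.5)^-1 × (1.2) × (1.2)^2 = 0.691.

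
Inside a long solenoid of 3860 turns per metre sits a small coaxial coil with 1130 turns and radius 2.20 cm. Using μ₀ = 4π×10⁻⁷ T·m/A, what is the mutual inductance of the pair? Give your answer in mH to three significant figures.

The outer solenoid produces a uniform field B₁ = μ₀n₁I₁ across the inner coil,
so the flux linkage is N₂Φ = N₂B₁A₂ = μ₀n₁N₂A₂·I₁, giving M = μ₀n₁N₂A₂.
A₂ = πr² = π(2.200×10^-2 m)² = 1.521×10^-3 m².
M = (4π×10⁻⁷)(3860)(1130)(1.521×10^-3) = 8.334×10^-3 H.

M ≈ 8.33 mH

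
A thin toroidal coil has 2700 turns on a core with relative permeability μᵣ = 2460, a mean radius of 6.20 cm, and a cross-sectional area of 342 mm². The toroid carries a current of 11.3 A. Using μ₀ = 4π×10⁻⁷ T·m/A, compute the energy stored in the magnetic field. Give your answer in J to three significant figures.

L = μ₀μᵣN²A/(2πR) = (4π×10⁻⁷)(2460)(2700)²(3.420×10^-4)/(2π×6.200×10^-2) = 19.78 H.
U = ½LI² = ½(19.78)(11.3)² = 1.263×10^3 J.

U ≈ 1260 J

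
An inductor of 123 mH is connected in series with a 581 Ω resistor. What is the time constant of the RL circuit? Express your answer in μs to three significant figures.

τ = L/R = (0.123 H)/(581 Ω) = 2.117×10^-4 s.

τ ≈ 212 μs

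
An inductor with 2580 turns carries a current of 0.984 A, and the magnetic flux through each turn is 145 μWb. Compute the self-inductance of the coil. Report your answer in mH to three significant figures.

Self-inductance is defined by L = NΦ_B/I (flux linkage over current).
L = (2580)(1.450×10^-4 Wb)/(0.984 A) = 0.3802 H.

L ≈ 380 mH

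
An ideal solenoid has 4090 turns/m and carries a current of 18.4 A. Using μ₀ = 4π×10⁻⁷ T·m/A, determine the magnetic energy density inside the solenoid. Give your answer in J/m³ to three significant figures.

B = μ₀nI = (4π×10⁻⁷)(4.090×10^3)(18.4) = 9.457×10^-2 T.
u = B²/(2μ₀) = (9.457×10^-2)²/(2×4π×10⁻⁷) = 3.558×10^3 J/m³.

u ≈ 3560 J/m³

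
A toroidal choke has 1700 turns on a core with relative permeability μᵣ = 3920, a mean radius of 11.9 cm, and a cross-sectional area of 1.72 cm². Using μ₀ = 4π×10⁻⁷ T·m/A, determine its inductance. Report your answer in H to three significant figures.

For a thin toroid, L = μ₀μᵣN²A/(2πR).
L = (4π×10⁻⁷)(3920)(1700)²(1.720×10^-4) / (2π×0.119 m) = 3.2749 H.

L ≈ 3.27 H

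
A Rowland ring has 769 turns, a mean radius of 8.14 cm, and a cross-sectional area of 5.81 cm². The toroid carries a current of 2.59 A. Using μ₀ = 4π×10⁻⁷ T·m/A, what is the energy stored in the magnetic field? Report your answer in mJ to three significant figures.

L = μ₀N²A/(2πR) = (4π×10⁻⁷)(769)²(5.810×10^-4)/(2π×8.140×10^-2) = 8.442×10^-4 H.
U = ½LI² = ½(8.442×10^-4)(2.59)² = 2.831×10^-3 J.

U ≈ 2.83 mJ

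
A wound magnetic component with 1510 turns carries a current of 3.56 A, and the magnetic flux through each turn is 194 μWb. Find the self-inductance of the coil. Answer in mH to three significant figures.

L ≈ 82.3 mH

Self-inductance is defined by L = NΦ_B/I (flux linkage over current).
L = (1510)(1.940×10^-4 Wb)/(3.56 A) = 8.229×10^-2 H.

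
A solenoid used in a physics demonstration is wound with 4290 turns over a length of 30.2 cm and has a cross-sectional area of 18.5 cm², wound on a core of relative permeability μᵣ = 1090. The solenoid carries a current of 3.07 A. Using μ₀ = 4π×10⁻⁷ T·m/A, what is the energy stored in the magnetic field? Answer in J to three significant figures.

A = 18.5 cm² = 1.850×10^-3 m².
L = μ₀μᵣN²A/ℓ = (4π×10⁻⁷)(1090)(4290)²(1.850×10^-3)/(0.302) = 154.4 H.
U = ½LI² = ½(154.4)(3.07)² = 727.7 J.

U ≈ 728 J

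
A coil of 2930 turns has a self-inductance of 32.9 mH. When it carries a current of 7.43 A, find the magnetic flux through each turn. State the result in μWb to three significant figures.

From L = NΦ_B/I, the flux per turn is Φ_B = LI/N.
Φ_B = (3.290×10^-2 H)(7.43 A)/2930 = 8.343×10^-5 Wb.

Φ_B ≈ 83.4 μWb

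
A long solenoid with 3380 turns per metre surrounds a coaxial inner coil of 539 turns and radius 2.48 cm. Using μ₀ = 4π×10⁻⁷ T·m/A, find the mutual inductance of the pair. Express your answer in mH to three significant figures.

M ≈ 4.42 mH

The outer solenoid produces a uniform field B₁ = μ₀n₁I₁ across the inner coil,
so the flux linkage is N₂Φ = N₂B₁A₂ = μ₀n₁N₂A₂·I₁, giving M = μ₀n₁N₂A₂.
A₂ = πr² = π(2.480×10^-2 m)² = 1.932×10^-3 m².
M = (4π×10⁻⁷)(3380)(539)(1.932×10^-3) = 4.424×10^-3 H.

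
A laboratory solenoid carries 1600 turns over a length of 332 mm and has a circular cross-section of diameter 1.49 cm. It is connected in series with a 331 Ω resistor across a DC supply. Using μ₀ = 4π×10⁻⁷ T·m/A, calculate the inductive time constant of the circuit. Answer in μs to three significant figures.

A = π(d/2)² = π(7.450×10^-3 m)² = 1.744×10^-4 m².
L = μ₀N²A/ℓ = (4π×10⁻⁷)(1600)²(1.744×10^-4)/(0.332) = 1.690×10^-3 H.
τ = L/R = (1.690×10^-3)/(331) = 5.104×10^-6 s.

τ ≈ 5.10 μs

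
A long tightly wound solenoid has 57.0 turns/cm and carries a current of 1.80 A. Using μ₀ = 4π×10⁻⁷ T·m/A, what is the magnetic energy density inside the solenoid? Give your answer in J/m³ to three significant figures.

B = μ₀nI = (4π×10⁻⁷)(5.700×10^3)(1.80) = 1.289×10^-2 T.
u = B²/(2μ₀) = (1.289×10^-2)²/(2×4π×10⁻⁷) = 66.14 J/m³.

u ≈ 66.1 J/m³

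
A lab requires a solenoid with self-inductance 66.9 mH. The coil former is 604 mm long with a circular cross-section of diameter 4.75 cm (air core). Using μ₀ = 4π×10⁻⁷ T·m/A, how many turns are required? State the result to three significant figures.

N ≈ 4260 turns

A = π(d/2)² = π(2.375×10^-2 m)² = 1.772×10^-3 m².
From L = μ₀N²A/ℓ, N = √(Lℓ / (μ₀A)).
N = √[(6.690×10^-2)(0.604) / ((4π×10⁻⁷)×1.772×10^-3)] = √(1.8146×10^7) ≈ 4259.8.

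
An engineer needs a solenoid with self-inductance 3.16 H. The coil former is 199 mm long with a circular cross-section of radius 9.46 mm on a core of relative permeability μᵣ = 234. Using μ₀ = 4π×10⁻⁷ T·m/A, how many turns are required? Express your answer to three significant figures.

A = πr² = π(9.460×10^-3 m)² = 2.811×10^-4 m².
From L = μ₀μᵣN²A/ℓ, N = √(Lℓ / (μ₀μᵣA)).
N = √[(3.16)(0.199) / ((4π×10⁻⁷)(234)×2.811×10^-4)] = √(7.606×10^6) ≈ 2758.0.

N ≈ 2760 turns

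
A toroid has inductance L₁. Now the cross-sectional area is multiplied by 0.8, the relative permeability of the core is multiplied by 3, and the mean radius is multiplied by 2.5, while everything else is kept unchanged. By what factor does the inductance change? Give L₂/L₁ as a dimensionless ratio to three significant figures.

L₂/L₁ = 0.960

For a toroid, L ∝ μᵣN²A/R.
L₂/L₁ = (0.8) × (3) × (2.5)^-1 = 0.960.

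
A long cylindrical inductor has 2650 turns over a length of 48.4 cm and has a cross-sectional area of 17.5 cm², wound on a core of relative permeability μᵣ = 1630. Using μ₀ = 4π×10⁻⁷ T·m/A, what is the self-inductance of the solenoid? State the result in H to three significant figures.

A = 17.5 cm² = 1.750×10^-3 m².
For a long solenoid, L = μ₀μᵣN²A/ℓ.
L = (4π×10⁻⁷)(1630)(2650)²(1.750×10^-3)/(0.484 m) = 52.01 H.

L ≈ 52.0 H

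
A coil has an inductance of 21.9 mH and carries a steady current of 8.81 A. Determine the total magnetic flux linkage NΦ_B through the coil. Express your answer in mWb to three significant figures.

NΦ_B ≈ 193 mWb

From L = NΦ_B/I, the flux linkage is NΦ_B = LI.
NΦ_B = (2.190×10^-2 H)(8.81 A) = 0.1929 Wb.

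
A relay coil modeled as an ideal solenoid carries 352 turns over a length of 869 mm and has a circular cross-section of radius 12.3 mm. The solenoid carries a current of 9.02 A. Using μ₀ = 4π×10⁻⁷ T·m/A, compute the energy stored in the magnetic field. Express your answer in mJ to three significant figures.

U ≈ 3.46 mJ

A = πr² = π(1.230×10^-2 m)² = 4.753×10^-4 m².
L = μ₀N²A/ℓ = (4π×10⁻⁷)(352)²(4.753×10^-4)/(0.869) = 8.516×10^-5 H.
U = ½LI² = ½(8.516×10^-5)(9.02)² = 3.464×10^-3 J.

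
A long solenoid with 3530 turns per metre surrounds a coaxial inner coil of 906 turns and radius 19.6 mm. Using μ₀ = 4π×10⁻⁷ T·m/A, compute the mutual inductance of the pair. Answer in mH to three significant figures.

M ≈ 4.85 mH

The outer solenoid produces a uniform field B₁ = μ₀n₁I₁ across the inner coil,
so the flux linkage is N₂Φ = N₂B₁A₂ = μ₀n₁N₂A₂·I₁, giving M = μ₀n₁N₂A₂.
A₂ = πr² = π(1.960×10^-2 m)² = 1.207×10^-3 m².
M = (4π×10⁻⁷)(3530)(906)(1.207×10^-3) = 4.850×10^-3 H.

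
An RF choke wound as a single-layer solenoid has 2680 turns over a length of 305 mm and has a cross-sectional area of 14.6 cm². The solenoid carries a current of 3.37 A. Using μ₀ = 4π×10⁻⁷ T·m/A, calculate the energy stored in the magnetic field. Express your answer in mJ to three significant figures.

A = 14.6 cm² = 1.460×10^-3 m².
L = μ₀N²A/ℓ = (4π×10⁻⁷)(2680)²(1.460×10^-3)/(0.305) = 4.320×10^-2 H.
U = ½LI² = ½(4.320×10^-2)(3.37)² = 0.2453 J.

U ≈ 245 mJ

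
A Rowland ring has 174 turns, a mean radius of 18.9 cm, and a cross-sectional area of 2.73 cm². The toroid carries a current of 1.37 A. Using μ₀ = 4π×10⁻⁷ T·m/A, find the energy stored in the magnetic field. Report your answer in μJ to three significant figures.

L = μ₀N²A/(2πR) = (4π×10⁻⁷)(174)²(2.730×10^-4)/(2π×0.189) = 8.746×10^-6 H.
U = ½LI² = ½(8.746×10^-6)(1.37)² = 8.208×10^-6 J.

U ≈ 8.21 μJ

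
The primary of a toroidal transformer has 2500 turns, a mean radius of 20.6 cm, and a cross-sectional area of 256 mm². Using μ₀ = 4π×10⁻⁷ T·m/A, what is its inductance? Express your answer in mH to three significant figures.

L ≈ 1.55 mH

For a thin toroid, L = μ₀N²A/(2πR).
L = (4π×10⁻⁷)(2500)²(2.560×10^-4) / (2π×0.206 m) = 1.553×10^-3 H.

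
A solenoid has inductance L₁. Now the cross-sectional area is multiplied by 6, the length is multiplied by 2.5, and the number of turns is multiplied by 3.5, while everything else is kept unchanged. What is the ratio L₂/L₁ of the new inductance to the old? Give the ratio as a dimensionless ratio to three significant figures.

For a solenoid, L ∝ μᵣN²A/ℓ.
L₂/L₁ = (6) × (2.5)^-1 × (3.5)^2 = 29.4.

L₂/L₁ = 29.4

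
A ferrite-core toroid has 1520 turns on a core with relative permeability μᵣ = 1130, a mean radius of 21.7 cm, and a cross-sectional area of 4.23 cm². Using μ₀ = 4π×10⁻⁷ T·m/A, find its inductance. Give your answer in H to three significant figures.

For a thin toroid, L = μ₀μᵣN²A/(2πR).
L = (4π×10⁻⁷)(1130)(1520)²(4.230×10^-4) / (2π×0.217 m) = 1.018 H.

L ≈ 1.02 H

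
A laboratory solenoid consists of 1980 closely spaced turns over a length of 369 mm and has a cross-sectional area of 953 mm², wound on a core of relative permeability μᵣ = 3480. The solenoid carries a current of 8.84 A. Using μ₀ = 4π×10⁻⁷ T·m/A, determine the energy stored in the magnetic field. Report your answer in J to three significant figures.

A = 953 mm² = 9.530×10^-4 m².
L = μ₀μᵣN²A/ℓ = (4π×10⁻⁷)(3480)(1980)²(9.530×10^-4)/(0.369) = 44.28 H.
U = ½LI² = ½(44.28)(8.84)² = 1.730×10^3 J.

U ≈ 1730 J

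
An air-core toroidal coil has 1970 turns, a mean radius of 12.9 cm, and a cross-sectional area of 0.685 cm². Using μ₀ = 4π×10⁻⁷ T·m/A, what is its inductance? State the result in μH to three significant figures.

L ≈ 412 μH

For a thin toroid, L = μ₀N²A/(2πR).
L = (4π×10⁻⁷)(1970)²(6.850×10^-5) / (2π×0.129 m) = 4.122×10^-4 H.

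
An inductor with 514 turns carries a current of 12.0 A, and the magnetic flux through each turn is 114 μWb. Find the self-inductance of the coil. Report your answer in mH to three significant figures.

Self-inductance is defined by L = NΦ_B/I (flux linkage over current).
L = (514)(1.140×10^-4 Wb)/(12.0 A) = 4.883×10^-3 H.

L ≈ 4.88 mH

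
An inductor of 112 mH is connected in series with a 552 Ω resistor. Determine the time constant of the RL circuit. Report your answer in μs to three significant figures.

τ ≈ 203 μs

τ = L/R = (0.112 H)/(552 Ω) = 2.029×10^-4 s.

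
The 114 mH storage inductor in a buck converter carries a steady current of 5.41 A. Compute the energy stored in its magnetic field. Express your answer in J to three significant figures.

Stored magnetic energy: U = ½LI².
U = ½(0.114 H)(5.41 A)² = 1.668 J.

U ≈ 1.67 J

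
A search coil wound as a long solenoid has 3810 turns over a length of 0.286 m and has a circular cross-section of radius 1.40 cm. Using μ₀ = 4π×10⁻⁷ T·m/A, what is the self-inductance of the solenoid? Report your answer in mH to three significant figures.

A = πr² = π(1.400×10^-2 m)² = 6.158×10^-4 m².
For a long solenoid, L = μ₀N²A/ℓ.
L = (4π×10⁻⁷)(3810)²(6.158×10^-4)/(0.286 m) = 3.927×10^-2 H.

L ≈ 39.3 mH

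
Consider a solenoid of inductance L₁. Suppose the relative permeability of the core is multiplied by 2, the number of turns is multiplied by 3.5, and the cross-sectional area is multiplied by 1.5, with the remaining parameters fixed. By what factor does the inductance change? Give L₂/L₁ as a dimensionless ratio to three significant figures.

For a solenoid, L ∝ μᵣN²A/ℓ.
L₂/L₁ = (2) × (3.5)^2 × (1.5) = 36.8.

L₂/L₁ = 36.8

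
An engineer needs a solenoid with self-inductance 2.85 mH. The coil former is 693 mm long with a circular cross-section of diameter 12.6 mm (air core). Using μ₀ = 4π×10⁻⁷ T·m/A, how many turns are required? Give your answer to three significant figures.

A = π(d/2)² = π(6.300×10^-3 m)² = 1.247×10^-4 m².
From L = μ₀N²A/ℓ, N = √(Lℓ / (μ₀A)).
N = √[(2.850×10^-3)(0.693) / ((4π×10⁻⁷)×1.247×10^-4)] = √(1.260×10^7) ≈ 3550.3.

N ≈ 3550 turns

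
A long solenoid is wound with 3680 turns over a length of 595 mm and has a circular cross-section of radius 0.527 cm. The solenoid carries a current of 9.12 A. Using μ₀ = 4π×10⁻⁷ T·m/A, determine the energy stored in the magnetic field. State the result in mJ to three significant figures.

U ≈ 104 mJ

A = πr² = π(5.270×10^-3 m)² = 8.725×10^-5 m².
L = μ₀N²A/ℓ = (4π×10⁻⁷)(3680)²(8.725×10^-5)/(0.595) = 2.496×10^-3 H.
U = ½LI² = ½(2.496×10^-3)(9.12)² = 0.1038 J.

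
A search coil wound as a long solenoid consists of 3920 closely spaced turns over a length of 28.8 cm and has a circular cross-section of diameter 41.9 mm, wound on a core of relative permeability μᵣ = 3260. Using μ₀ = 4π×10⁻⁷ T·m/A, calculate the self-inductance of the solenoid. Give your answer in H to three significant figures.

L ≈ 301 H

A = π(d/2)² = π(2.095×10^-2 m)² = 1.379×10^-3 m².
For a long solenoid, L = μ₀μᵣN²A/ℓ.
L = (4π×10⁻⁷)(3260)(3920)²(1.379×10^-3)/(0.288 m) = 301.4 H.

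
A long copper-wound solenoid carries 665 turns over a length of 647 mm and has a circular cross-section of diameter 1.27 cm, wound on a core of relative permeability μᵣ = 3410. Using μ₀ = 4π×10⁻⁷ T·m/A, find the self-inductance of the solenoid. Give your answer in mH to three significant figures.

L ≈ 371 mH

A = π(d/2)² = π(6.350×10^-3 m)² = 1.267×10^-4 m².
For a long solenoid, L = μ₀μᵣN²A/ℓ.
L = (4π×10⁻⁷)(3410)(665)²(1.267×10^-4)/(0.647 m) = 0.371 H.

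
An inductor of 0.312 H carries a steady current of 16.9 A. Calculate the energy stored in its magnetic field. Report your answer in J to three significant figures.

U ≈ 44.6 J

Stored magnetic energy: U = ½LI².
U = ½(0.312 H)(16.9 A)² = 44.56 J.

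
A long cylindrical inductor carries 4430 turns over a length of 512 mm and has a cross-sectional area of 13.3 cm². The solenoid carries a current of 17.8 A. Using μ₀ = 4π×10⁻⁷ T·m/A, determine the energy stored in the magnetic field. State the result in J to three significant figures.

U ≈ 10.1 J

A = 13.3 cm² = 1.330×10^-3 m².
L = μ₀N²A/ℓ = (4π×10⁻⁷)(4430)²(1.330×10^-3)/(0.512) = 6.406×10^-2 H.
U = ½LI² = ½(6.406×10^-2)(17.8)² = 10.149 J.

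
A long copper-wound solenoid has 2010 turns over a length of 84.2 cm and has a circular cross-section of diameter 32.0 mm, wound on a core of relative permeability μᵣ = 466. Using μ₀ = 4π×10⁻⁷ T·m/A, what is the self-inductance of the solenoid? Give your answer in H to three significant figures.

A = π(d/2)² = π(1.600×10^-2 m)² = 8.042×10^-4 m².
For a long solenoid, L = μ₀μᵣN²A/ℓ.
L = (4π×10⁻⁷)(466)(2010)²(8.042×10^-4)/(0.842 m) = 2.26 H.

L ≈ 2.26 H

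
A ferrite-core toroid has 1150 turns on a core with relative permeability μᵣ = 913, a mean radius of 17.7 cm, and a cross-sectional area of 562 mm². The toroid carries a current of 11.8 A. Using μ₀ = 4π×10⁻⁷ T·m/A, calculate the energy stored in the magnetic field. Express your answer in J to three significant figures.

L = μ₀μᵣN²A/(2πR) = (4π×10⁻⁷)(913)(1150)²(5.620×10^-4)/(2π×0.177) = 0.7668 H.
U = ½LI² = ½(0.7668)(11.8)² = 53.38 J.

U ≈ 53.4 J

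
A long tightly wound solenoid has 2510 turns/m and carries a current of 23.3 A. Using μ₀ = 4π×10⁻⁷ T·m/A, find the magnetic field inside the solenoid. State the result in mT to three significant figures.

Inside a long solenoid, B = μ₀nI.
B = (4π×10⁻⁷)(2.510×10^3 m⁻¹)(23.3 A) = 7.349×10^-2 T.

B ≈ 73.5 mT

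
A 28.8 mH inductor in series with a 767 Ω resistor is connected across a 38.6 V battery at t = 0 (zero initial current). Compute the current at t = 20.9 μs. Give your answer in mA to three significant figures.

τ = L/R = 2.880×10^-2/767 = 3.7549×10^-5 s; final current I_∞ = ε/R = 38.6/767 = 5.033×10^-2 A.
I(t) = I_∞(1 − e^(−t/τ)) with t/τ = 0.557.
I = (5.033×10^-2)(1 − e^(−0.557)) = 2.148×10^-2 A.

I ≈ 21.5 mA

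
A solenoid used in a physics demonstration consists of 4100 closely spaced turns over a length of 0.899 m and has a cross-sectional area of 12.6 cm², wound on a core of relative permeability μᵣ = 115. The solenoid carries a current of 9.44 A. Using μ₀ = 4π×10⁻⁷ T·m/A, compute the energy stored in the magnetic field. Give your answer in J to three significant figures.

A = 12.6 cm² = 1.260×10^-3 m².
L = μ₀μᵣN²A/ℓ = (4π×10⁻⁷)(115)(4100)²(1.260×10^-3)/(0.899) = 3.4048 H.
U = ½LI² = ½(3.4048)(9.44)² = 151.7 J.

U ≈ 152 J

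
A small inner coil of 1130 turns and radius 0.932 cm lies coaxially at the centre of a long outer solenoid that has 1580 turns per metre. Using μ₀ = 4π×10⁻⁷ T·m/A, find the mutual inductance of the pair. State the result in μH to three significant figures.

M ≈ 612 μH

The outer solenoid produces a uniform field B₁ = μ₀n₁I₁ across the inner coil,
so the flux linkage is N₂Φ = N₂B₁A₂ = μ₀n₁N₂A₂·I₁, giving M = μ₀n₁N₂A₂.
A₂ = πr² = π(9.320×10^-3 m)² = 2.729×10^-4 m².
M = (4π×10⁻⁷)(1580)(1130)(2.729×10^-4) = 6.122×10^-4 H.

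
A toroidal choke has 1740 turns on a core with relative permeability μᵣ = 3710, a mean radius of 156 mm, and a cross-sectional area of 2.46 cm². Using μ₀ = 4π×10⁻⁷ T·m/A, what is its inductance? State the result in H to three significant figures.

For a thin toroid, L = μ₀μᵣN²A/(2πR).
L = (4π×10⁻⁷)(3710)(1740)²(2.460×10^-4) / (2π×0.156 m) = 3.543 H.

L ≈ 3.54 H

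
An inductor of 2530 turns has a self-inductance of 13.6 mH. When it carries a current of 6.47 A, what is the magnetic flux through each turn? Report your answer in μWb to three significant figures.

From L = NΦ_B/I, the flux per turn is Φ_B = LI/N.
Φ_B = (1.360×10^-2 H)(6.47 A)/2530 = 3.478×10^-5 Wb.

Φ_B ≈ 34.8 μWb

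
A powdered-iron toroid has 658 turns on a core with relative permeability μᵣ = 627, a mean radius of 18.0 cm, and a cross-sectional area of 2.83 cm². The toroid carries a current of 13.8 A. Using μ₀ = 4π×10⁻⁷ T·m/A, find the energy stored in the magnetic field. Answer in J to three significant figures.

L = μ₀μᵣN²A/(2πR) = (4π×10⁻⁷)(627)(658)²(2.830×10^-4)/(2π×0.18) = 8.536×10^-2 H.
U = ½LI² = ½(8.536×10^-2)(13.8)² = 8.128 J.

U ≈ 8.13 J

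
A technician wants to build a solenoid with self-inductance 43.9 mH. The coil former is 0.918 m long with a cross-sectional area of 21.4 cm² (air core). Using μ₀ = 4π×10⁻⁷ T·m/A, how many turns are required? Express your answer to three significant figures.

A = 21.4 cm² = 2.140×10^-3 m².
From L = μ₀N²A/ℓ, N = √(Lℓ / (μ₀A)).
N = √[(4.390×10^-2)(0.918) / ((4π×10⁻⁷)×2.140×10^-3)] = √(1.499×10^7) ≈ 3871.2.

N ≈ 3870 turns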